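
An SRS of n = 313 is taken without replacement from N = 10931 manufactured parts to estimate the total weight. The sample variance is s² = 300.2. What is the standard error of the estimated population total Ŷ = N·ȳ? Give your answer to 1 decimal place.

10550.8

Var(Ŷ) = N²·Var(ȳ) = N²·(1 − n/N)·s²/n.
f = 313/10931 = 0.02863416; Var(ȳ) = 0.97136584·300.2/313 = 0.93164225.
Var(Ŷ) = 10931² · 0.93164225 = 1.1131891 × 10^8.
SE(Ŷ) = √(1.1131891 × 10^8) = 10550.8.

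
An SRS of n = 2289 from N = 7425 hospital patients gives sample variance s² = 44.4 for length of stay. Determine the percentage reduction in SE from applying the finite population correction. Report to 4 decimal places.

f = n/N = 2289/7425 = 0.30828283.
SE_no-fpc = √(s²/n) = 0.13927353; SE_fpc = √((1−f)s²/n) = 0.11583315.
Ratio = √(1−f) = 0.83169536. Reduction = 100·(1 − 0.83169536) = 16.8305%.

16.8305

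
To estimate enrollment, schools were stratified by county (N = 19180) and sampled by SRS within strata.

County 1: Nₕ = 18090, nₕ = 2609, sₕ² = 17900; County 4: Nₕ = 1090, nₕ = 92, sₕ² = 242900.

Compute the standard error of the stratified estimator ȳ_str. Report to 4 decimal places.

3.6097

Var(ȳ_str) = Σₕ Wₕ²(1 − fₕ)sₕ²/nₕ with Wₕ = Nₕ/N, N = 19180.
County 1: Wₕ = 0.94316997; term = 0.94316997²·(1 − 0.14422333)·17900/2609 = 5.2229916.
County 4: Wₕ = 0.05683003; term = 0.05683003²·(1 − 0.08440367)·242900/92 = 7.8072758.
Sum = 13.030267.
SE = √(13.030267) = 3.6097.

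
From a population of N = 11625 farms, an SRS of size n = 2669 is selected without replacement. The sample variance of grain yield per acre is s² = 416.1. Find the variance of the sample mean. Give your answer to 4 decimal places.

0.1201

Under SRS without replacement, Var(ȳ) = (1 − f)·s²/n with f = n/N = 2669/11625 = 0.22959140.
Var(ȳ) = (1 − 0.22959140)·416.1/2669 = 0.77040860·0.15590109 = 0.12010754.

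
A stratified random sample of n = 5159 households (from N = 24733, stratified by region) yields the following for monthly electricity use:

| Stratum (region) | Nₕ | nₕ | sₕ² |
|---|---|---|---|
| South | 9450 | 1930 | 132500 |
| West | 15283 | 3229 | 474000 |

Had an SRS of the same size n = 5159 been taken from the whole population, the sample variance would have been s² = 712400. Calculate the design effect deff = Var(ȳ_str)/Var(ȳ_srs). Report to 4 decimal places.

0.4775

Var(ȳ_str) = Σ Wₕ²(1−fₕ)sₕ²/nₕ with Wₕ = Nₕ/24733:
  South: (9450/24733)²·(1−1930/9450)·132500/1930 = 7.9754395
  West: (15283/24733)²·(1−3229/15283)·474000/3229 = 44.207556
  → Var(ȳ_str) = 52.182996.
Var(ȳ_srs) = (1 − 5159/24733)·712400/5159 = 109.28515.
deff = 52.182996 / 109.28515 = 0.4775.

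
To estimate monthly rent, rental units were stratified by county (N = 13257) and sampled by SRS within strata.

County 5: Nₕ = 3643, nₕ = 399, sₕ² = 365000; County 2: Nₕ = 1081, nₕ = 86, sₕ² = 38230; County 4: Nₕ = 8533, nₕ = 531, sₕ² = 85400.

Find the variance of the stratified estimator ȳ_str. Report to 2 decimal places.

126.72

Var(ȳ_str) = Σₕ Wₕ²(1 − fₕ)sₕ²/nₕ with Wₕ = Nₕ/N, N = 13257.
County 5: Wₕ = 0.27479822; term = 0.27479822²·(1 − 0.10952512)·365000/399 = 61.513363.
County 2: Wₕ = 0.08154183; term = 0.08154183²·(1 − 0.07955597)·38230/86 = 2.7205963.
County 4: Wₕ = 0.64365995; term = 0.64365995²·(1 − 0.06222899)·85400/531 = 62.48462.
Sum = 126.71858.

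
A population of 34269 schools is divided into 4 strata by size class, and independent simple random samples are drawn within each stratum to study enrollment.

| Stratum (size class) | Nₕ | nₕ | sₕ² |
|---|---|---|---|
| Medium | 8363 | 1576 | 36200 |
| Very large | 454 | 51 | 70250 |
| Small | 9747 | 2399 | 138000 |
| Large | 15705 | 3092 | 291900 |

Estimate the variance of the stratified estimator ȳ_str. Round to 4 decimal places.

Var(ȳ_str) = Σₕ Wₕ²(1 − fₕ)sₕ²/nₕ with Wₕ = Nₕ/N, N = 34269.
Medium: Wₕ = 0.24403980; term = 0.24403980²·(1 − 0.18844912)·36200/1576 = 1.1101699.
Very large: Wₕ = 0.01324813; term = 0.01324813²·(1 − 0.11233480)·70250/51 = 0.21460221.
Small: Wₕ = 0.28442616; term = 0.28442616²·(1 − 0.24612701)·138000/2399 = 3.5082141.
Large: Wₕ = 0.45828591; term = 0.45828591²·(1 − 0.19687997)·291900/3092 = 15.92385.
Sum = 20.756836.

20.7568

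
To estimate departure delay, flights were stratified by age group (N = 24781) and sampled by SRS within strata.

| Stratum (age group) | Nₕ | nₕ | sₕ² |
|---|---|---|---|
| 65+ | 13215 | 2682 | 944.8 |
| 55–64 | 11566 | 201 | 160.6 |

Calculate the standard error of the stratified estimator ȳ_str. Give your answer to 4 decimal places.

0.5009

Var(ȳ_str) = Σₕ Wₕ²(1 − fₕ)sₕ²/nₕ with Wₕ = Nₕ/N, N = 24781.
65+: Wₕ = 0.53327146; term = 0.53327146²·(1 − 0.20295119)·944.8/2682 = 0.079847755.
55–64: Wₕ = 0.46672854; term = 0.46672854²·(1 − 0.01737852)·160.6/201 = 0.17102691.
Sum = 0.25087467.
SE = √(0.25087467) = 0.5009.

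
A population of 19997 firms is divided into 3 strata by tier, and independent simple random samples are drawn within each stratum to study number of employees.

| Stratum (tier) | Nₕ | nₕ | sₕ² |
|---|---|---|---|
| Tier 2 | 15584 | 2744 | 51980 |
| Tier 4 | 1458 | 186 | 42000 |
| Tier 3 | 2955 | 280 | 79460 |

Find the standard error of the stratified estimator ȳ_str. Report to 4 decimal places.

Var(ȳ_str) = Σₕ Wₕ²(1 − fₕ)sₕ²/nₕ with Wₕ = Nₕ/N, N = 19997.
Tier 2: Wₕ = 0.77931690; term = 0.77931690²·(1 − 0.17607803)·51980/2744 = 9.4790854.
Tier 4: Wₕ = 0.07291094; term = 0.07291094²·(1 − 0.12757202)·42000/186 = 1.0472522.
Tier 3: Wₕ = 0.14777217; term = 0.14777217²·(1 − 0.09475465)·79460/280 = 5.6097319.
Sum = 16.13607.
SE = √(16.13607) = 4.0170.

4.0170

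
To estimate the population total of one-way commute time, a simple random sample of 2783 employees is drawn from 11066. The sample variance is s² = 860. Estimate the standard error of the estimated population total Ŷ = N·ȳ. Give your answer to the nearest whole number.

5322

Var(Ŷ) = N²·Var(ȳ) = N²·(1 − n/N)·s²/n.
f = 2783/11066 = 0.25149105; Var(ȳ) = 0.74850895·860/2783 = 0.23130352.
Var(Ŷ) = 11066² · 0.23130352 = 2.8324586 × 10^7.
SE(Ŷ) = √(2.8324586 × 10^7) = 5322.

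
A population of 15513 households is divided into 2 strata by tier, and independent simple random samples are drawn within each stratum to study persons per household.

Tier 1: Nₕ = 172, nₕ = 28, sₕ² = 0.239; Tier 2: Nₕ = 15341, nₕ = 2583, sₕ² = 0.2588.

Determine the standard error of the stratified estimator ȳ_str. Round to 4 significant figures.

0.009076

Var(ȳ_str) = Σₕ Wₕ²(1 − fₕ)sₕ²/nₕ with Wₕ = Nₕ/N, N = 15513.
Tier 1: Wₕ = 0.01108748; term = 0.01108748²·(1 − 0.16279070)·0.239/28 = 8.7849486 × 10^-7.
Tier 2: Wₕ = 0.98891252; term = 0.98891252²·(1 − 0.16837234)·0.2588/2583 = 8.1486291 × 10^-5.
Sum = 8.2364786 × 10^-5.
SE = √(8.2364786 × 10^-5) = 0.009076.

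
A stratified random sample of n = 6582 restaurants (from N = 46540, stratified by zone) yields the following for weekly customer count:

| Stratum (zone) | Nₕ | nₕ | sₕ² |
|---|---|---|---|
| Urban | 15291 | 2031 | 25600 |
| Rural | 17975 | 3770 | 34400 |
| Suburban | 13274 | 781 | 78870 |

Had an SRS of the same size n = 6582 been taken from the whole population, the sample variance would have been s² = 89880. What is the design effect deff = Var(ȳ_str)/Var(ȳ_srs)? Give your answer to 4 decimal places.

0.8519

Var(ȳ_str) = Σ Wₕ²(1−fₕ)sₕ²/nₕ with Wₕ = Nₕ/46540:
  Urban: (15291/46540)²·(1−2031/15291)·25600/2031 = 1.1799312
  Rural: (17975/46540)²·(1−3770/17975)·34400/3770 = 1.0756586
  Suburban: (13274/46540)²·(1−781/13274)·78870/781 = 7.7317286
  → Var(ȳ_str) = 9.9873184.
Var(ȳ_srs) = (1 − 6582/46540)·89880/6582 = 11.724182.
deff = 9.9873184 / 11.724182 = 0.8519.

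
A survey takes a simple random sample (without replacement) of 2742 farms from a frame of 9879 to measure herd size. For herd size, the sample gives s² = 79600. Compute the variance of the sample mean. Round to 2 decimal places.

Under SRS without replacement, Var(ȳ) = (1 − f)·s²/n with f = n/N = 2742/9879 = 0.27755846.
Var(ȳ) = (1 − 0.27755846)·79600/2742 = 0.72244154·29.029905 = 20.972409.

20.97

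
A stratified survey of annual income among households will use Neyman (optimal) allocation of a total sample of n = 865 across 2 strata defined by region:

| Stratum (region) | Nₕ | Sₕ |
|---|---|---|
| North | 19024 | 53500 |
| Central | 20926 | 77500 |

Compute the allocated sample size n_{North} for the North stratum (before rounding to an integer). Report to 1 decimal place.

Neyman allocation: nₕ = n·NₕSₕ / Σⱼ NⱼSⱼ.
Σ NⱼSⱼ = 19024·53500 + 20926·77500 = 2.639549 × 10^9.
n_{North} = 865·19024·53500 / (2.639549 × 10^9) = 333.5.

333.5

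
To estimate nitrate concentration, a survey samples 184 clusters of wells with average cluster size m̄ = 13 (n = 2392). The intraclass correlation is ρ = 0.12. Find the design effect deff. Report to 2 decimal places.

2.44

deff = 1 + (13 − 1)·0.12 = 1 + 1.44 = 2.44.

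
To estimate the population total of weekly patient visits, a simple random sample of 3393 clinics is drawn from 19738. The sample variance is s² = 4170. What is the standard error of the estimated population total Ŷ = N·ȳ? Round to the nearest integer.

Var(Ŷ) = N²·Var(ȳ) = N²·(1 − n/N)·s²/n.
f = 3393/19738 = 0.17190192; Var(ȳ) = 0.82809808·4170/3393 = 1.0177333.
Var(Ŷ) = 19738² · 1.0177333 = 3.9649734 × 10^8.
SE(Ŷ) = √(3.9649734 × 10^8) = 19912.

19912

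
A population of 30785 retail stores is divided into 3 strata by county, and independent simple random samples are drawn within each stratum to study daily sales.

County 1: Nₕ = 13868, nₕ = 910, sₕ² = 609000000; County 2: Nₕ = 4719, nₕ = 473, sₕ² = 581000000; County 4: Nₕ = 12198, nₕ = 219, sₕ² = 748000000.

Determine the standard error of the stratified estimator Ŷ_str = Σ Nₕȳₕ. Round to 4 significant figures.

2.538 × 10^7

Var(Ŷ_str) = Σₕ Nₕ²(1 − fₕ)sₕ²/nₕ.
County 1: 13868²·(1 − 910/13868)·609000000/910 = 1.202618 × 10^14.
County 2: 4719²·(1 − 473/4719)·581000000/473 = 2.461189 × 10^13.
County 4: 12198²·(1 − 219/12198)·748000000/219 = 4.9907599 × 10^14.
Sum = 6.4394968 × 10^14.
SE = √(6.4394968 × 10^14) = 2.538 × 10^7.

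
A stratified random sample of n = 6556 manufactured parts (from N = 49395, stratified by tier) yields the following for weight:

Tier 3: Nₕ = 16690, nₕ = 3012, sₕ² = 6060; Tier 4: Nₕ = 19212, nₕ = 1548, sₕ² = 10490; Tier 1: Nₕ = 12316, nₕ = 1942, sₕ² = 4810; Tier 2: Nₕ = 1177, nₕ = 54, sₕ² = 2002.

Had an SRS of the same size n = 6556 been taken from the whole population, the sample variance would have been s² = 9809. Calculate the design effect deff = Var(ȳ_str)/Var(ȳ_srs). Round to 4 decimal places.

0.9869

Var(ȳ_str) = Σ Wₕ²(1−fₕ)sₕ²/nₕ with Wₕ = Nₕ/49395:
  Tier 3: (16690/49395)²·(1−3012/16690)·6060/3012 = 0.18824811
  Tier 4: (19212/49395)²·(1−1548/19212)·10490/1548 = 0.94254086
  Tier 1: (12316/49395)²·(1−1942/12316)·4810/1942 = 0.12970174
  Tier 2: (1177/49395)²·(1−54/1177)·2002/54 = 0.020084478
  → Var(ȳ_str) = 1.2805752.
Var(ȳ_srs) = (1 − 6556/49395)·9809/6556 = 1.2976038.
deff = 1.2805752 / 1.2976038 = 0.9869.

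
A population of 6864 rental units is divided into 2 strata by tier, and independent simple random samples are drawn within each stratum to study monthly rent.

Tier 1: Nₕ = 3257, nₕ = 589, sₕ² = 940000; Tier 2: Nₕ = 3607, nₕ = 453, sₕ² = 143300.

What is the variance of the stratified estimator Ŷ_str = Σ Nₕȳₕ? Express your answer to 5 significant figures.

1.7467 × 10^10

Var(Ŷ_str) = Σₕ Nₕ²(1 − fₕ)sₕ²/nₕ.
Tier 1: 3257²·(1 − 589/3257)·940000/589 = 1.3868074 × 10^10.
Tier 2: 3607²·(1 − 453/3607)·143300/453 = 3.5987843 × 10^9.
Sum = 1.7466858 × 10^10.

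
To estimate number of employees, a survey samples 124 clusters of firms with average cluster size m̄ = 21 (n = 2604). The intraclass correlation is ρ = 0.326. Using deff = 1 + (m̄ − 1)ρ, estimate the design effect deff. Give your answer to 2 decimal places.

7.52

deff = 1 + (21 − 1)·0.326 = 1 + 6.52 = 7.52.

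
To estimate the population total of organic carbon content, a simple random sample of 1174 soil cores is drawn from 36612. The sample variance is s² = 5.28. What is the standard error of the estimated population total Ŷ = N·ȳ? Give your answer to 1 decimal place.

Var(Ŷ) = N²·Var(ȳ) = N²·(1 − n/N)·s²/n.
f = 1174/36612 = 0.03206599; Var(ȳ) = 0.96793401·5.28/1174 = 0.0043532296.
Var(Ŷ) = 36612² · 0.0043532296 = 5.8352367 × 10^6.
SE(Ŷ) = √(5.8352367 × 10^6) = 2415.6.

2415.6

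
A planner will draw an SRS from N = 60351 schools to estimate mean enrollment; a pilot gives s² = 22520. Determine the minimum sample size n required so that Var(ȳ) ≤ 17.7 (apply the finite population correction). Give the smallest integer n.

Without fpc, n₀ = s²/D = 22520/17.7 = 1272.3164.
With fpc, (1 − n/N)·s²/n ≤ D requires n ≥ n₀/(1 + n₀/N) = 1272.3164/(1 + 1272.3164/60351) = 1246.0473.
Rounding up, n = 1247.

1247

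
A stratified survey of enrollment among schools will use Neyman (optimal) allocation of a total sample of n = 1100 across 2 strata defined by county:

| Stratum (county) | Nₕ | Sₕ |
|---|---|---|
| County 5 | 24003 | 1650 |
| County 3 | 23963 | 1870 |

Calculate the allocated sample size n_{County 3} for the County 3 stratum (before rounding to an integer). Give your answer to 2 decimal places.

583.92

Neyman allocation: nₕ = n·NₕSₕ / Σⱼ NⱼSⱼ.
Σ NⱼSⱼ = 24003·1650 + 23963·1870 = 8.441576 × 10^7.
n_{County 3} = 1100·23963·1870 / (8.441576 × 10^7) = 583.92.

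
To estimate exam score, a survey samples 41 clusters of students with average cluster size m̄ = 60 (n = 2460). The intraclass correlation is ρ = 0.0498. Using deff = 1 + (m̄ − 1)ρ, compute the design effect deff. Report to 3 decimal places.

deff = 1 + (60 − 1)·0.0498 = 1 + 2.9382 = 3.9382.

3.938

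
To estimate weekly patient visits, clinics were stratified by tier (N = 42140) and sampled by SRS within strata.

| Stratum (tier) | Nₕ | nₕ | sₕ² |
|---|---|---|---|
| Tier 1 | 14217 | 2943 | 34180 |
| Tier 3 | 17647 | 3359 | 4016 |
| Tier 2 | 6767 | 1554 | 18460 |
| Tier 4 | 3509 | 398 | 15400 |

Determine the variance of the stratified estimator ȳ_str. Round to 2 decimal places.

Var(ȳ_str) = Σₕ Wₕ²(1 − fₕ)sₕ²/nₕ with Wₕ = Nₕ/N, N = 42140.
Tier 1: Wₕ = 0.33737542; term = 0.33737542²·(1 − 0.20700570)·34180/2943 = 1.0482834.
Tier 3: Wₕ = 0.41877076; term = 0.41877076²·(1 − 0.19034397)·4016/3359 = 0.16976062.
Tier 2: Wₕ = 0.16058377; term = 0.16058377²·(1 − 0.22964386)·18460/1554 = 0.23598018.
Tier 4: Wₕ = 0.08327005; term = 0.08327005²·(1 − 0.11342263)·15400/398 = 0.23786578.
Sum = 1.69189.

1.69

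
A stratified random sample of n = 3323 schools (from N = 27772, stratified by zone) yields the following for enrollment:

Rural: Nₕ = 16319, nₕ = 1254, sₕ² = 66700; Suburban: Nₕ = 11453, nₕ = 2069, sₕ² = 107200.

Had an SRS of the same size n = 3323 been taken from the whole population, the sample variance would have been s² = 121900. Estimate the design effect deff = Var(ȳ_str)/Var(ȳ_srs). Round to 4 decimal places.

Var(ȳ_str) = Σ Wₕ²(1−fₕ)sₕ²/nₕ with Wₕ = Nₕ/27772:
  Rural: (16319/27772)²·(1−1254/16319)·66700/1254 = 16.954175
  Suburban: (11453/27772)²·(1−2069/11453)·107200/2069 = 7.2198345
  → Var(ȳ_str) = 24.17401.
Var(ȳ_srs) = (1 − 3323/27772)·121900/3323 = 32.294407.
deff = 24.17401 / 32.294407 = 0.7486.

0.7486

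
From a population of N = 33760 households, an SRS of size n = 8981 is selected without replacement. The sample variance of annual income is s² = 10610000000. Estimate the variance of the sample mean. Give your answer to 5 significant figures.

867110

Under SRS without replacement, Var(ȳ) = (1 − f)·s²/n with f = n/N = 8981/33760 = 0.26602488.
Var(ȳ) = (1 − 0.26602488)·10610000000/8981 = 0.73397512·1.1813829 × 10^6 = 867105.67.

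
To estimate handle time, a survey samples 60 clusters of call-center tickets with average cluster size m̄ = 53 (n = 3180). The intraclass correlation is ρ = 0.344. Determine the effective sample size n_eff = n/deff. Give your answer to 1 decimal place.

deff = 1 + (53 − 1)·0.344 = 1 + 17.888 = 18.888.
n_eff = 3180 / 18.888 = 168.4.

168.4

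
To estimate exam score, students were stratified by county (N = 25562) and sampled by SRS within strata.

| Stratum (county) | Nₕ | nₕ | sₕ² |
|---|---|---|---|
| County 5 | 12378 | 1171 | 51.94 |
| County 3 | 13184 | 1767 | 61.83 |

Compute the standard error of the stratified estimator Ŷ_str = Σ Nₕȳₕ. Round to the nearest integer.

Var(Ŷ_str) = Σₕ Nₕ²(1 − fₕ)sₕ²/nₕ.
County 5: 12378²·(1 − 1171/12378)·51.94/1171 = 6.1529715 × 10^6.
County 3: 13184²·(1 − 1767/13184)·61.83/1767 = 5.2669827 × 10^6.
Sum = 1.1419954 × 10^7.
SE = √(1.1419954 × 10^7) = 3379.

3379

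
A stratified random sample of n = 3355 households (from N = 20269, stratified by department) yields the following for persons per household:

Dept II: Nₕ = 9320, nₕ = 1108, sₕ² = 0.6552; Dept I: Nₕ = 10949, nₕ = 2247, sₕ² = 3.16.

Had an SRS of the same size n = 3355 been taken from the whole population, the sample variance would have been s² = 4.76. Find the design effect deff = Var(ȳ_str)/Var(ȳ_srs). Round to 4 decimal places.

0.3685

Var(ȳ_str) = Σ Wₕ²(1−fₕ)sₕ²/nₕ with Wₕ = Nₕ/20269:
  Dept II: (9320/20269)²·(1−1108/9320)·0.6552/1108 = 1.1016264 × 10^-4
  Dept I: (10949/20269)²·(1−2247/10949)·3.16/2247 = 3.2614663 × 10^-4
  → Var(ȳ_str) = 4.3630927 × 10^-4.
Var(ȳ_srs) = (1 − 3355/20269)·4.76/3355 = 0.0011839366.
deff = (4.3630927 × 10^-4) / 0.0011839366 = 0.3685.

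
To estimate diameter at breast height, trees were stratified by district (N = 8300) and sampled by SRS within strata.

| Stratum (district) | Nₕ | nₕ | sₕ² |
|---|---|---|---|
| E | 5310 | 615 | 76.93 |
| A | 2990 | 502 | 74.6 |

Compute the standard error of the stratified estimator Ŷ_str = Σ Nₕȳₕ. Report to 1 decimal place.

2055.2

Var(Ŷ_str) = Σₕ Nₕ²(1 − fₕ)sₕ²/nₕ.
E: 5310²·(1 − 615/5310)·76.93/615 = 3.1185358 × 10^6.
A: 2990²·(1 − 502/2990)·74.6/502 = 1.1054947 × 10^6.
Sum = 4.2240305 × 10^6.
SE = √(4.2240305 × 10^6) = 2055.2.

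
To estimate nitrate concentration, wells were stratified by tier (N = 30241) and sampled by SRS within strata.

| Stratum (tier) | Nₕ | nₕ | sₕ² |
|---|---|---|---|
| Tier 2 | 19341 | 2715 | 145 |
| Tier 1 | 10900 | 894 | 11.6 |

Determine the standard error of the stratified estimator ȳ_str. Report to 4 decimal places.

0.1426

Var(ȳ_str) = Σₕ Wₕ²(1 − fₕ)sₕ²/nₕ with Wₕ = Nₕ/N, N = 30241.
Tier 2: Wₕ = 0.63956218; term = 0.63956218²·(1 − 0.14037537)·145/2715 = 0.018779005.
Tier 1: Wₕ = 0.36043782; term = 0.36043782²·(1 − 0.08201835)·11.6/894 = 0.0015474448.
Sum = 0.02032645.
SE = √(0.02032645) = 0.1426.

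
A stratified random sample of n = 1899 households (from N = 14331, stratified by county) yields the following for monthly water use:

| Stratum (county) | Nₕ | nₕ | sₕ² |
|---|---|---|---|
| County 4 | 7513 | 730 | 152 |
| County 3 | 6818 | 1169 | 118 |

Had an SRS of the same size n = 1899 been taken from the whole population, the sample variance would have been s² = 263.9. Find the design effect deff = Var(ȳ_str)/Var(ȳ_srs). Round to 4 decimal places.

0.5856

Var(ȳ_str) = Σ Wₕ²(1−fₕ)sₕ²/nₕ with Wₕ = Nₕ/14331:
  County 4: (7513/14331)²·(1−730/7513)·152/730 = 0.051665774
  County 3: (6818/14331)²·(1−1169/6818)·118/1169 = 0.018929671
  → Var(ȳ_str) = 0.070595445.
Var(ȳ_srs) = (1 − 1899/14331)·263.9/1899 = 0.12055325.
deff = 0.070595445 / 0.12055325 = 0.5856.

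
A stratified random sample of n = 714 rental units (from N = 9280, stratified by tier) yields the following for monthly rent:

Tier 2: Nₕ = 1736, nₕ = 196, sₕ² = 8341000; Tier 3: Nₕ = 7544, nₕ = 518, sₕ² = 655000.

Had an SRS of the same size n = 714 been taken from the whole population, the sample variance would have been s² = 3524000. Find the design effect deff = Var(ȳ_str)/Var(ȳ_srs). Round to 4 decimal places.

Var(ȳ_str) = Σ Wₕ²(1−fₕ)sₕ²/nₕ with Wₕ = Nₕ/9280:
  Tier 2: (1736/9280)²·(1−196/1736)·8341000/196 = 1321.1026
  Tier 3: (7544/9280)²·(1−518/7544)·655000/518 = 778.26126
  → Var(ȳ_str) = 2099.3639.
Var(ȳ_srs) = (1 − 714/9280)·3524000/714 = 4555.8329.
deff = 2099.3639 / 4555.8329 = 0.4608.

0.4608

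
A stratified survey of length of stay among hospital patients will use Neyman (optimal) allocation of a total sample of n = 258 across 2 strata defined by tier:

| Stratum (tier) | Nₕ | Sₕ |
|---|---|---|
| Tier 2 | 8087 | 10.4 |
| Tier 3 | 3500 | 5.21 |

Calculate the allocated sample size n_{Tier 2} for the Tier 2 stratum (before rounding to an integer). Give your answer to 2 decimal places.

212.03

Neyman allocation: nₕ = n·NₕSₕ / Σⱼ NⱼSⱼ.
Σ NⱼSⱼ = 8087·10.4 + 3500·5.21 = 102339.8.
n_{Tier 2} = 258·8087·10.4 / 102339.8 = 212.03.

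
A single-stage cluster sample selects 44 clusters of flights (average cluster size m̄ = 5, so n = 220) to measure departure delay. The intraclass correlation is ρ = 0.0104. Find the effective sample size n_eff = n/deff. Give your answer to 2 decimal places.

211.21

deff = 1 + (5 − 1)·0.0104 = 1 + 0.0416 = 1.0416.
n_eff = 220 / 1.0416 = 211.21.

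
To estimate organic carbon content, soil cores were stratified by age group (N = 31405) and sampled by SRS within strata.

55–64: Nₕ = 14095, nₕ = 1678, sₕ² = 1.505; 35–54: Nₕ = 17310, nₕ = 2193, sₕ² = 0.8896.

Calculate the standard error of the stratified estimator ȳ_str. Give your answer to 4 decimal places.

Var(ȳ_str) = Σₕ Wₕ²(1 − fₕ)sₕ²/nₕ with Wₕ = Nₕ/N, N = 31405.
55–64: Wₕ = 0.44881388; term = 0.44881388²·(1 − 0.11904931)·1.505/1678 = 1.5915809 × 10^-4.
35–54: Wₕ = 0.55118612; term = 0.55118612²·(1 − 0.12668977)·0.8896/2193 = 1.07627 × 10^-4.
Sum = 2.6678509 × 10^-4.
SE = √(2.6678509 × 10^-4) = 0.0163.

0.0163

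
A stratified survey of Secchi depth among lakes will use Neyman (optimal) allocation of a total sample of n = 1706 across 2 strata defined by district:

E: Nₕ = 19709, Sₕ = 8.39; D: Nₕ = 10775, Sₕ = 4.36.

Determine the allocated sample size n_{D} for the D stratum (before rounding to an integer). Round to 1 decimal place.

377.4

Neyman allocation: nₕ = n·NₕSₕ / Σⱼ NⱼSⱼ.
Σ NⱼSⱼ = 19709·8.39 + 10775·4.36 = 212337.51.
n_{D} = 1706·10775·4.36 / 212337.51 = 377.4.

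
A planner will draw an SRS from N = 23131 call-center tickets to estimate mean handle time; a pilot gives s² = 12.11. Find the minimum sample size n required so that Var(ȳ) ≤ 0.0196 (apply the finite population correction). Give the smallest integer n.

602

Without fpc, n₀ = s²/D = 12.11/0.0196 = 617.8571.
With fpc, (1 − n/N)·s²/n ≤ D requires n ≥ n₀/(1 + n₀/N) = 617.8571/(1 + 617.8571/23131) = 601.7828.
Rounding up, n = 602.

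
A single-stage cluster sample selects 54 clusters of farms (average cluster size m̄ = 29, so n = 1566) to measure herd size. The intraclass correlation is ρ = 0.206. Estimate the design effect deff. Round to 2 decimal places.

6.77

deff = 1 + (29 − 1)·0.206 = 1 + 5.768 = 6.768.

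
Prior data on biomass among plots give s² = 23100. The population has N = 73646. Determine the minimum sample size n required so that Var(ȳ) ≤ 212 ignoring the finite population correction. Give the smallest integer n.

Without fpc, n₀ = s²/D = 23100/212 = 108.9623.
Rounding up, n = 109.

109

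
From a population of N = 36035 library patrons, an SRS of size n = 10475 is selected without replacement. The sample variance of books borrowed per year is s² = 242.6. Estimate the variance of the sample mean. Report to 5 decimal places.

Under SRS without replacement, Var(ȳ) = (1 − f)·s²/n with f = n/N = 10475/36035 = 0.29068961.
Var(ȳ) = (1 − 0.29068961)·242.6/10475 = 0.70931039·0.023159905 = 0.016427561.

0.01643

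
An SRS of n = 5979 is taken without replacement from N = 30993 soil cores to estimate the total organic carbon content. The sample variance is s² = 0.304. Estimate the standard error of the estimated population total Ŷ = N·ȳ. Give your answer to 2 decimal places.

Var(Ŷ) = N²·Var(ȳ) = N²·(1 − n/N)·s²/n.
f = 5979/30993 = 0.19291453; Var(ȳ) = 0.80708547·0.304/5979 = 4.1035956 × 10^-5.
Var(Ŷ) = 30993² · (4.1035956 × 10^-5) = 39417.746.
SE(Ŷ) = √(39417.746) = 198.54.

198.54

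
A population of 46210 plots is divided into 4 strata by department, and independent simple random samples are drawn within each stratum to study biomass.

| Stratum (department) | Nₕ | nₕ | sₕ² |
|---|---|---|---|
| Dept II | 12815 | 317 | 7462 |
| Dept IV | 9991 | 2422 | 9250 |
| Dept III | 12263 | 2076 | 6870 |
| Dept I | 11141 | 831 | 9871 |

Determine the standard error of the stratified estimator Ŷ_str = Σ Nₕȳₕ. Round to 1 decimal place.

Var(Ŷ_str) = Σₕ Nₕ²(1 − fₕ)sₕ²/nₕ.
Dept II: 12815²·(1 − 317/12815)·7462/317 = 3.7701195 × 10^9.
Dept IV: 9991²·(1 − 2422/9991)·9250/2422 = 2.8881188 × 10^8.
Dept III: 12263²·(1 − 2076/12263)·6870/2076 = 4.1340186 × 10^8.
Dept I: 11141²·(1 − 831/11141)·9871/831 = 1.3644039 × 10^9.
Sum = 5.8367371 × 10^9.
SE = √(5.8367371 × 10^9) = 76398.5.

76398.5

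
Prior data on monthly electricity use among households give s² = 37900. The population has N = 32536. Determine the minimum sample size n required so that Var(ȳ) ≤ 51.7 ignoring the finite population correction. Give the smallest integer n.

734

Without fpc, n₀ = s²/D = 37900/51.7 = 733.0754.
Rounding up, n = 734.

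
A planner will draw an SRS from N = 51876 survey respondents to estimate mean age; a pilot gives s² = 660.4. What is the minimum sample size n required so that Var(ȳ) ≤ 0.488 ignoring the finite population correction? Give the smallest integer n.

Without fpc, n₀ = s²/D = 660.4/0.488 = 1353.2787.
Rounding up, n = 1354.

1354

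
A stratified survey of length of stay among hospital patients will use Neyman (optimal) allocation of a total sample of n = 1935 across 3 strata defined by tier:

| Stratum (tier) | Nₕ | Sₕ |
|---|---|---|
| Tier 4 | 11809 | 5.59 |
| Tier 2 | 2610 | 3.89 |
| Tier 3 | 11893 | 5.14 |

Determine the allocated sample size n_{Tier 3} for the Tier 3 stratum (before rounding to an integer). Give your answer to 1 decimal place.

861.5

Neyman allocation: nₕ = n·NₕSₕ / Σⱼ NⱼSⱼ.
Σ NⱼSⱼ = 11809·5.59 + 2610·3.89 + 11893·5.14 = 137295.23.
n_{Tier 3} = 1935·11893·5.14 / 137295.23 = 861.5.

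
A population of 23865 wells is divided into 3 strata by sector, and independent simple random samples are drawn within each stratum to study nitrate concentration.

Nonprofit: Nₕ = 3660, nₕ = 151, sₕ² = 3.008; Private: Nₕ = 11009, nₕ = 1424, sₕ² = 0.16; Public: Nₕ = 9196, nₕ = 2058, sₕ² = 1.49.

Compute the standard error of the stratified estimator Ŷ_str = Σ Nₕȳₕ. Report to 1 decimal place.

Var(Ŷ_str) = Σₕ Nₕ²(1 − fₕ)sₕ²/nₕ.
Nonprofit: 3660²·(1 − 151/3660)·3.008/151 = 255838.17.
Private: 11009²·(1 − 1424/11009)·0.16/1424 = 11856.322.
Public: 9196²·(1 − 2058/9196)·1.49/2058 = 47524.374.
Sum = 315218.87.
SE = √(315218.87) = 561.4.

561.4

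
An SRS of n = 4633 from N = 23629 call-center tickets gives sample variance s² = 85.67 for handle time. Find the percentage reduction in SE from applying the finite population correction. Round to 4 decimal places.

10.3380

f = n/N = 4633/23629 = 0.19607262.
SE_no-fpc = √(s²/n) = 0.13598257; SE_fpc = √((1−f)s²/n) = 0.12192469.
Ratio = √(1−f) = 0.89661997. Reduction = 100·(1 − 0.89661997) = 10.3380%.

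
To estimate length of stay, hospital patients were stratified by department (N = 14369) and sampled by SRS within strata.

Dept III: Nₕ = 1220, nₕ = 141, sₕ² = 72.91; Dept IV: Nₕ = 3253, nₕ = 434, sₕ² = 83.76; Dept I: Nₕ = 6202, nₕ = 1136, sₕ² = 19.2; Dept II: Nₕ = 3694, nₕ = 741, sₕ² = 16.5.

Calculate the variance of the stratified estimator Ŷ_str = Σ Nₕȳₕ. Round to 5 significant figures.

3.2244 × 10^6

Var(Ŷ_str) = Σₕ Nₕ²(1 − fₕ)sₕ²/nₕ.
Dept III: 1220²·(1 − 141/1220)·72.91/141 = 680689.83.
Dept IV: 3253²·(1 − 434/3253)·83.76/434 = 1.7698077 × 10^6.
Dept I: 6202²·(1 − 1136/6202)·19.2/1136 = 531030.96.
Dept II: 3694²·(1 − 741/3694)·16.5/741 = 242899.19.
Sum = 3.2244277 × 10^6.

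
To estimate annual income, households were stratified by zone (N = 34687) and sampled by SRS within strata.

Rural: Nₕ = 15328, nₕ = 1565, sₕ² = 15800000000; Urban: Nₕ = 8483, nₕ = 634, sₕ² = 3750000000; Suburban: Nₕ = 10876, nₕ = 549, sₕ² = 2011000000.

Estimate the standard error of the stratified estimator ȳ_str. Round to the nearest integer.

1562

Var(ȳ_str) = Σₕ Wₕ²(1 − fₕ)sₕ²/nₕ with Wₕ = Nₕ/N, N = 34687.
Rural: Wₕ = 0.44189466; term = 0.44189466²·(1 − 0.10210073)·15800000000/1565 = 1.770141 × 10^6.
Urban: Wₕ = 0.24455848; term = 0.24455848²·(1 − 0.07473771)·3750000000/634 = 327319.84.
Suburban: Wₕ = 0.31354686; term = 0.31354686²·(1 − 0.05047812)·2011000000/549 = 341939.77.
Sum = 2.4394006 × 10^6.
SE = √(2.4394006 × 10^6) = 1562.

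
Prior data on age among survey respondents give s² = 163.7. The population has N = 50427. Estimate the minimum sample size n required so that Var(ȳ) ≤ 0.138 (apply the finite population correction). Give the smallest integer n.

Without fpc, n₀ = s²/D = 163.7/0.138 = 1186.2319.
With fpc, (1 − n/N)·s²/n ≤ D requires n ≥ n₀/(1 + n₀/N) = 1186.2319/(1 + 1186.2319/50427) = 1158.9686.
Rounding up, n = 1159.

1159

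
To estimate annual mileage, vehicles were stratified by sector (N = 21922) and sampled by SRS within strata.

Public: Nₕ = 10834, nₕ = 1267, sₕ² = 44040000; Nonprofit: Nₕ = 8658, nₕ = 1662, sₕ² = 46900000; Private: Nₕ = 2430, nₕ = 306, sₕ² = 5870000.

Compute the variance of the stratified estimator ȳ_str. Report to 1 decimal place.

Var(ȳ_str) = Σₕ Wₕ²(1 − fₕ)sₕ²/nₕ with Wₕ = Nₕ/N, N = 21922.
Public: Wₕ = 0.49420673; term = 0.49420673²·(1 − 0.11694665)·44040000/1267 = 7496.7832.
Nonprofit: Wₕ = 0.39494572; term = 0.39494572²·(1 − 0.19196119)·46900000/1662 = 3556.7133.
Private: Wₕ = 0.11084755; term = 0.11084755²·(1 − 0.12592593)·5870000/306 = 206.02367.
Sum = 11259.52.

11259.5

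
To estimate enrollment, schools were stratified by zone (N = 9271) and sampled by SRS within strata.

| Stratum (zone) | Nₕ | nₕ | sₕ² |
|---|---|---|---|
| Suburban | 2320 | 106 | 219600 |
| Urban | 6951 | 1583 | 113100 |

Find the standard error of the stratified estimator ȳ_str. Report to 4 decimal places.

12.4427

Var(ȳ_str) = Σₕ Wₕ²(1 − fₕ)sₕ²/nₕ with Wₕ = Nₕ/N, N = 9271.
Suburban: Wₕ = 0.25024269; term = 0.25024269²·(1 − 0.04568966)·219600/106 = 123.80521.
Urban: Wₕ = 0.74975731; term = 0.74975731²·(1 − 0.22773702)·113100/1583 = 31.016181.
Sum = 154.82139.
SE = √(154.82139) = 12.4427.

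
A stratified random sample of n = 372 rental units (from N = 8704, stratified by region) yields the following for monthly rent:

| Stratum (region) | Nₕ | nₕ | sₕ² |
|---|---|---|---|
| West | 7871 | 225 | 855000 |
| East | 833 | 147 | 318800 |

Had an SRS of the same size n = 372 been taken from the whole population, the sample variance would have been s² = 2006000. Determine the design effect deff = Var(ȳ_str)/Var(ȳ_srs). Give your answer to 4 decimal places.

0.5879

Var(ȳ_str) = Σ Wₕ²(1−fₕ)sₕ²/nₕ with Wₕ = Nₕ/8704:
  West: (7871/8704)²·(1−225/7871)·855000/225 = 3018.6311
  East: (833/8704)²·(1−147/833)·318800/147 = 16.35808
  → Var(ȳ_str) = 3034.9892.
Var(ȳ_srs) = (1 − 372/8704)·2006000/372 = 5162.0044.
deff = 3034.9892 / 5162.0044 = 0.5879.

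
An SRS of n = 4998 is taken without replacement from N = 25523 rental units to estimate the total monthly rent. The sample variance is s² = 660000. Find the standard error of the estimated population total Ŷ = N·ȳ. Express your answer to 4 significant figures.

Var(Ŷ) = N²·Var(ȳ) = N²·(1 − n/N)·s²/n.
f = 4998/25523 = 0.19582337; Var(ȳ) = 0.80417663·660000/4998 = 106.19379.
Var(Ŷ) = 25523² · 106.19379 = 6.9177133 × 10^10.
SE(Ŷ) = √(6.9177133 × 10^10) = 263000.

263000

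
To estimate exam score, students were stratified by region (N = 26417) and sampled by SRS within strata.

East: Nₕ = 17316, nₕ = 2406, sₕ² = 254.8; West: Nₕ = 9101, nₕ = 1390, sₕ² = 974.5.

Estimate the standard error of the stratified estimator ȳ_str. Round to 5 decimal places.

0.33118

Var(ȳ_str) = Σₕ Wₕ²(1 − fₕ)sₕ²/nₕ with Wₕ = Nₕ/N, N = 26417.
East: Wₕ = 0.65548700; term = 0.65548700²·(1 − 0.13894664)·254.8/2406 = 0.039179783.
West: Wₕ = 0.34451300; term = 0.34451300²·(1 − 0.15273047)·974.5/1390 = 0.070501745.
Sum = 0.10968153.
SE = √(0.10968153) = 0.33118.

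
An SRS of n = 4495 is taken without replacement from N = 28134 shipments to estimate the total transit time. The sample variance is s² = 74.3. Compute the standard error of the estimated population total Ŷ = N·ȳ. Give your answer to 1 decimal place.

Var(Ŷ) = N²·Var(ȳ) = N²·(1 − n/N)·s²/n.
f = 4495/28134 = 0.15977110; Var(ȳ) = 0.84022890·74.3/4495 = 0.013888545.
Var(Ŷ) = 28134² · 0.013888545 = 1.0993088 × 10^7.
SE(Ŷ) = √(1.0993088 × 10^7) = 3315.6.

3315.6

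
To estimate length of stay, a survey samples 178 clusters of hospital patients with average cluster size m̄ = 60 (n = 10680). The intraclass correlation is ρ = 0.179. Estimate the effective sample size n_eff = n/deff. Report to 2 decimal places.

923.80

deff = 1 + (60 − 1)·0.179 = 1 + 10.561 = 11.561.
n_eff = 10680 / 11.561 = 923.80.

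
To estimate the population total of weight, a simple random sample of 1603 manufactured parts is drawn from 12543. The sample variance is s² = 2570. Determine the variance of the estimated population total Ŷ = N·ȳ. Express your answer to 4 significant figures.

Var(Ŷ) = N²·Var(ȳ) = N²·(1 − n/N)·s²/n.
f = 1603/12543 = 0.12780037; Var(ȳ) = 0.87219963·2570/1603 = 1.3983488.
Var(Ŷ) = 12543² · 1.3983488 = 2.1999781 × 10^8.

2.200 × 10^8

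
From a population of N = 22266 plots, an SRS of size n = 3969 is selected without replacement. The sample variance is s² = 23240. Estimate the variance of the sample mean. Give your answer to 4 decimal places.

Under SRS without replacement, Var(ȳ) = (1 − f)·s²/n with f = n/N = 3969/22266 = 0.17825384.
Var(ȳ) = (1 − 0.17825384)·23240/3969 = 0.82174616·5.8553792 = 4.8116354.

4.8116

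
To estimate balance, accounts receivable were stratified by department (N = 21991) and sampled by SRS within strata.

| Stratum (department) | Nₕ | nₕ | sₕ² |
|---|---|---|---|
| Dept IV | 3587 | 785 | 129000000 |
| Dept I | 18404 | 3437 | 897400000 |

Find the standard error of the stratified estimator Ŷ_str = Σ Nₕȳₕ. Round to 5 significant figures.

8.5774 × 10^6

Var(Ŷ_str) = Σₕ Nₕ²(1 − fₕ)sₕ²/nₕ.
Dept IV: 3587²·(1 − 785/3587)·129000000/785 = 1.6516559 × 10^12.
Dept I: 18404²·(1 − 3437/18404)·897400000/3437 = 7.1920636 × 10^13.
Sum = 7.3572292 × 10^13.
SE = √(7.3572292 × 10^13) = 8.5774 × 10^6.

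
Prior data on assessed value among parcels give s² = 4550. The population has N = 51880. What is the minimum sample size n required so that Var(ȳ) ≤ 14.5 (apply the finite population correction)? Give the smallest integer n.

312

Without fpc, n₀ = s²/D = 4550/14.5 = 313.7931.
With fpc, (1 − n/N)·s²/n ≤ D requires n ≥ n₀/(1 + n₀/N) = 313.7931/(1 + 313.7931/51880) = 311.9066.
Rounding up, n = 312.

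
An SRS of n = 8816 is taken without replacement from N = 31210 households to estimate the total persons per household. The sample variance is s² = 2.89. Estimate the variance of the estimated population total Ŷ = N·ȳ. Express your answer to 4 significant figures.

229100

Var(Ŷ) = N²·Var(ȳ) = N²·(1 − n/N)·s²/n.
f = 8816/31210 = 0.28247357; Var(ȳ) = 0.71752643·2.89/8816 = 2.3521454 × 10^-4.
Var(Ŷ) = 31210² · (2.3521454 × 10^-4) = 229114.04.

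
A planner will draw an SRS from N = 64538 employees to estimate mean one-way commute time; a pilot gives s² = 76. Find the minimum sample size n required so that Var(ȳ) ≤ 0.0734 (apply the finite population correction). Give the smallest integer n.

1020

Without fpc, n₀ = s²/D = 76/0.0734 = 1035.4223.
With fpc, (1 − n/N)·s²/n ≤ D requires n ≥ n₀/(1 + n₀/N) = 1035.4223/(1 + 1035.4223/64538) = 1019.0727.
Rounding up, n = 1020.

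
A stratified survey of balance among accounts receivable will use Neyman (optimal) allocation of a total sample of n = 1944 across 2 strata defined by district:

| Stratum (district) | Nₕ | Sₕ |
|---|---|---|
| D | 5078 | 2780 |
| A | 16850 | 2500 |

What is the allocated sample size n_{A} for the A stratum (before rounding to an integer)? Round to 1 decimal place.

1456.1

Neyman allocation: nₕ = n·NₕSₕ / Σⱼ NⱼSⱼ.
Σ NⱼSⱼ = 5078·2780 + 16850·2500 = 5.624184 × 10^7.
n_{A} = 1944·16850·2500 / (5.624184 × 10^7) = 1456.1.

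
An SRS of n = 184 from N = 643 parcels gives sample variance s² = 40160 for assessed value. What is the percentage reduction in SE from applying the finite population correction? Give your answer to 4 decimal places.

15.5109

f = n/N = 184/643 = 0.28615863.
SE_no-fpc = √(s²/n) = 14.773655; SE_fpc = √((1−f)s²/n) = 12.482133.
Ratio = √(1−f) = 0.84489134. Reduction = 100·(1 − 0.84489134) = 15.5109%.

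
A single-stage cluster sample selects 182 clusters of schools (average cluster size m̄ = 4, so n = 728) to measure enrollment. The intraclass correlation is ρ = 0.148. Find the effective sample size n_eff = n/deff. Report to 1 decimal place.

504.2

deff = 1 + (4 − 1)·0.148 = 1 + 0.444 = 1.444.
n_eff = 728 / 1.444 = 504.2.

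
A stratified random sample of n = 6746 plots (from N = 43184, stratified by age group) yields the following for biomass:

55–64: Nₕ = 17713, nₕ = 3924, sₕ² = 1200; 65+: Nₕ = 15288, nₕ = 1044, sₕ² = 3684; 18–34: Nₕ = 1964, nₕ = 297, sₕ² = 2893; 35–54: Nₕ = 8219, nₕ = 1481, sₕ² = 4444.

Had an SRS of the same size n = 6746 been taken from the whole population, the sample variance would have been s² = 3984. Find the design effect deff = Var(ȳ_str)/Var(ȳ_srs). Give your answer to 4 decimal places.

1.1204

Var(ȳ_str) = Σ Wₕ²(1−fₕ)sₕ²/nₕ with Wₕ = Nₕ/43184:
  55–64: (17713/43184)²·(1−3924/17713)·1200/3924 = 0.040052664
  65+: (15288/43184)²·(1−1044/15288)·3684/1044 = 0.4120558
  18–34: (1964/43184)²·(1−297/1964)·2893/297 = 0.017101072
  35–54: (8219/43184)²·(1−1481/8219)·4444/1481 = 0.089109344
  → Var(ȳ_str) = 0.55831888.
Var(ȳ_srs) = (1 − 6746/43184)·3984/6746 = 0.4983158.
deff = 0.55831888 / 0.4983158 = 1.1204.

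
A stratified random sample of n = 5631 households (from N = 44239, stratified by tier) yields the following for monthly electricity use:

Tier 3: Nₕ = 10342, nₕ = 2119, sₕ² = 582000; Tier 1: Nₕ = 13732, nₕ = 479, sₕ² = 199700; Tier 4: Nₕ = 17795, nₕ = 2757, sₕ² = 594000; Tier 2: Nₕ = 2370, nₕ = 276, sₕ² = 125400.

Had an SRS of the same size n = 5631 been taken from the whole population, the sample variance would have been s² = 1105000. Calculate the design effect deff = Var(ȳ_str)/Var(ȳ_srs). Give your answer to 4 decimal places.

Var(ȳ_str) = Σ Wₕ²(1−fₕ)sₕ²/nₕ with Wₕ = Nₕ/44239:
  Tier 3: (10342/44239)²·(1−2119/10342)·582000/2119 = 11.93483
  Tier 1: (13732/44239)²·(1−479/13732)·199700/479 = 38.768584
  Tier 4: (17795/44239)²·(1−2757/17795)·594000/2757 = 29.459621
  Tier 2: (2370/44239)²·(1−276/2370)·125400/276 = 1.1521337
  → Var(ȳ_str) = 81.315169.
Var(ȳ_srs) = (1 − 5631/44239)·1105000/5631 = 171.25717.
deff = 81.315169 / 171.25717 = 0.4748.

0.4748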